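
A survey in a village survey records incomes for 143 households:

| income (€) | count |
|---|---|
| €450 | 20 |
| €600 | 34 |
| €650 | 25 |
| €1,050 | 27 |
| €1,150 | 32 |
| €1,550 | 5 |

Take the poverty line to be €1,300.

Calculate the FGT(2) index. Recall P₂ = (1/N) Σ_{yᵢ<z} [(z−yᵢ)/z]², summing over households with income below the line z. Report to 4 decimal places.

Below z: 20×€450, 34×€600, 25×€650, 27×€1,050, 32×€1,150 (q = 138 of N = 143).
Shortfall ratios: (1300−450)/1300 = 0.6538 (×20); (1300−600)/1300 = 0.5385 (×34); (1300−650)/1300 = 0.5000 (×25); (1300−1050)/1300 = 0.1923 (×27); (1300−1150)/1300 = 0.1154 (×32).
Squared: 0.4275 (×20); 0.2899 (×34); 0.2500 (×25); 0.0370 (×27); 0.0133 (×32).
Sum = 26.082840; P₂ = 26.082840 / 143 = 0.1824.

0.1824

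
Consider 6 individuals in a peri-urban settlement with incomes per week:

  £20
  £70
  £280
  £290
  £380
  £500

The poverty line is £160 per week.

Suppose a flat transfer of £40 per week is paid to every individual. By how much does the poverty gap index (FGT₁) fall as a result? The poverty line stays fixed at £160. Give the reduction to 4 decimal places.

Before: below the line — £20, £70; poverty gap index (FGT₁) = 0.239583.
After the £40 transfer: below the line — £60, £110; poverty gap index (FGT₁) = 0.156250.
Reduction = 0.239583 − 0.156250 = 0.0833.

0.0833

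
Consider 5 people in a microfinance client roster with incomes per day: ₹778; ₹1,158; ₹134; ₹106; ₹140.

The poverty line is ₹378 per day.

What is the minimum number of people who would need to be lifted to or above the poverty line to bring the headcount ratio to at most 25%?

2

Currently q = 3 of N = 5 are below the line (H = 0.600).
A headcount ratio of at most 25% allows at most ⌊0.25 × 5⌋ = 1 poor people.
So at least 3 − 1 = 2 must be lifted.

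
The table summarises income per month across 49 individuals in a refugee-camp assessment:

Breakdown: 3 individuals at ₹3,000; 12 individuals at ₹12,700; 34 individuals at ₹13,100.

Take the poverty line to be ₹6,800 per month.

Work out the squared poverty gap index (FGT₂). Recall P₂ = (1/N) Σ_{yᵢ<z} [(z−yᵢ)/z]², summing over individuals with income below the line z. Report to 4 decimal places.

Below z: 3×₹3,000 (q = 3 of N = 49).
Gap ratios (z−y)/z: (6800−3000)/6800 = 0.5588 (×3).
Squared: 0.3123 (×3).
Sum = 0.936851; P₂ = 0.936851 / 49 = 0.0191.

0.0191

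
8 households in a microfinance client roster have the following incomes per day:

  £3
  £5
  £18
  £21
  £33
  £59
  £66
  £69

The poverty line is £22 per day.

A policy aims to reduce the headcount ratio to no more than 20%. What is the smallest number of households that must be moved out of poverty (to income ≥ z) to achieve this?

3

Currently q = 4 of N = 8 are below the line (H = 0.500).
A headcount ratio of at most 20% allows at most ⌊0.20 × 8⌋ = 1 poor households.
So at least 4 − 1 = 3 must be lifted.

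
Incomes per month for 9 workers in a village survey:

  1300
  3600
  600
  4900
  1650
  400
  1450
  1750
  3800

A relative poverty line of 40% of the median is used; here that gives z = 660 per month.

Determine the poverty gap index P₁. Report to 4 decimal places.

0.0539

Incomes under z: 400, 600 (q = 2 of N = 9).
Gap ratios (z−y)/z: (660−400)/660 = 0.3939; (660−600)/660 = 0.0909.
Sum of shortfalls = 0.484848; P₁ averages over all N: 0.484848 / 9 = 0.0539.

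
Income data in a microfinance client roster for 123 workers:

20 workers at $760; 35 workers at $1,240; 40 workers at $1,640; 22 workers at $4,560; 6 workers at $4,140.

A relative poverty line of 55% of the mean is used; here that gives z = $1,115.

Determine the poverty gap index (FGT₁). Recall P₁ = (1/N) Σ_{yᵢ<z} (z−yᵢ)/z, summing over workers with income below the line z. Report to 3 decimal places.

Incomes under z: 20×$760 (q = 20 of N = 123).
Shortfall ratios: (1115−760)/1115 = 0.3184 (×20).
Sum of shortfalls = 6.367713; P₁ averages over all N: 6.367713 / 123 = 0.052.

0.052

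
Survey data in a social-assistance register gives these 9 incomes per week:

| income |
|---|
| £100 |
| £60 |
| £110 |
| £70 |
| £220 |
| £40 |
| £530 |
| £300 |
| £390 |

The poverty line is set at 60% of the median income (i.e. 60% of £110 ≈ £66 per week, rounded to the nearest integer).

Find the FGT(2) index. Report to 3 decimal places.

0.018

Below z: £40, £60 (q = 2 of N = 9).
Gap ratios (z−y)/z: (66−40)/66 = 0.3939; (66−60)/66 = 0.0909.
Squared: 0.1552; 0.0083.
Sum = 0.163453; P₂ = 0.163453 / 9 = 0.018.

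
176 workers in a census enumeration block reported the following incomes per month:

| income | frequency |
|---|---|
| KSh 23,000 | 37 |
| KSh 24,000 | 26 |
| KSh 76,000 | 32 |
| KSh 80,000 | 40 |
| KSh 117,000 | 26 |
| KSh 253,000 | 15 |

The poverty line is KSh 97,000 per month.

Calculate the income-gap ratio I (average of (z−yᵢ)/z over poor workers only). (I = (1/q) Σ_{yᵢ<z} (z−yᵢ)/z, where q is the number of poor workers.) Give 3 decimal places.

0.457

Poor units: 37×KSh 23,000, 26×KSh 24,000, 32×KSh 76,000, 40×KSh 80,000 (q = 135 of N = 176).
Shortfall ratios (z−y)/z: 0.7629 (×37), 0.7526 (×26), 0.2165 (×32), 0.1753 (×40); sum = 61.731959.
The income-gap ratio divides by q (the poor only): 61.731959 / 135 = 0.457.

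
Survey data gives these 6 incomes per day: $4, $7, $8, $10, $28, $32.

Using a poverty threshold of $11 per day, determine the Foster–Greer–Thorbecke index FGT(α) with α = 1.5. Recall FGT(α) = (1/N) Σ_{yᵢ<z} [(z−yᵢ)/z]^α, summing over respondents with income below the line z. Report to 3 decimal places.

Below the line: $4, $7, $8, $10 (q = 4 of N = 6).
Shortfall ratios: (11−4)/11 = 0.6364; (11−7)/11 = 0.3636; (11−8)/11 = 0.2727; (11−10)/11 = 0.0909.
Raised to α = 1.5: 0.50764; 0.21928; 0.14243; 0.02741.
Sum = 0.896761; FGT(1.5) = 0.896761 / 6 = 0.149.

0.149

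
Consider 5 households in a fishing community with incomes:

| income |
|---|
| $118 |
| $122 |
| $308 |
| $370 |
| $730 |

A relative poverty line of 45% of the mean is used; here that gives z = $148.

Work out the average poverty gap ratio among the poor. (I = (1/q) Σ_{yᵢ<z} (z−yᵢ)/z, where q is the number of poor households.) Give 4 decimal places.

Below the line: $118, $122 (q = 2 of N = 5).
Shortfall ratios (z−y)/z: 0.2027, 0.1757; sum = 0.378378.
I averages over the q = 2 poor units only: 0.378378 / 2 = 0.1892.

0.1892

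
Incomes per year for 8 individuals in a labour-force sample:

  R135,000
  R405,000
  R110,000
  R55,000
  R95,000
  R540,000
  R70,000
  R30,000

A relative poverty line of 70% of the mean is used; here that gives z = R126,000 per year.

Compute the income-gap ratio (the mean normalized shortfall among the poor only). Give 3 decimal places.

0.429

Incomes under z: R30,000, R55,000, R70,000, R95,000, R110,000 (q = 5 of N = 8).
Relative gaps: 0.7619, 0.5635, 0.4444, 0.2460, 0.1270; sum = 2.142857.
The income-gap ratio divides by q (the poor only): 2.142857 / 5 = 0.429.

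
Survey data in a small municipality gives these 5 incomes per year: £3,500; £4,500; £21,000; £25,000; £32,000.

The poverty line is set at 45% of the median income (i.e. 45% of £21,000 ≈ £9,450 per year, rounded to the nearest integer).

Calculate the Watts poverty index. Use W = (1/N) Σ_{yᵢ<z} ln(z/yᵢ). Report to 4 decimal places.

0.3470

Poor units: £3,500, £4,500 (q = 2 of N = 5).
Log shortfalls: ln(9450/3500) = 0.9933; ln(9450/4500) = 0.7419.
W = 1.735189 / 5 = 0.3470.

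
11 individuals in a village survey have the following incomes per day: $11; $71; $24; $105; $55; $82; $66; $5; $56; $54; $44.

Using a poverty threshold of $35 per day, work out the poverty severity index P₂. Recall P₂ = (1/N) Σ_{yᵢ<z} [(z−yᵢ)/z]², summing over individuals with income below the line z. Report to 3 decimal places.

0.119

Below the line: $5, $11, $24 (q = 3 of N = 11).
Relative gaps: (35−5)/35 = 0.8571; (35−11)/35 = 0.6857; (35−24)/35 = 0.3143.
Squared: 0.7347; 0.4702; 0.0988.
Sum = 1.303673; P₂ = 1.303673 / 11 = 0.119.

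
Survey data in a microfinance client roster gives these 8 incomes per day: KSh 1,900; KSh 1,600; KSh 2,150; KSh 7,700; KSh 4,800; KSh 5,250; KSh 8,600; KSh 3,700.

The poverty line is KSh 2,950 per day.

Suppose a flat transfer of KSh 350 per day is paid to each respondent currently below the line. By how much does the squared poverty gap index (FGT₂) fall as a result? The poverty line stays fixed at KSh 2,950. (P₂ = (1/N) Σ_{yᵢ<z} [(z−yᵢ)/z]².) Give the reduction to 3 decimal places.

0.027

Before: below the line — KSh 1,600, KSh 1,900, KSh 2,150; squared poverty gap index (FGT₂) = 0.05121.
After the KSh 350 transfer: below the line — KSh 1,950, KSh 2,250, KSh 2,500; squared poverty gap index (FGT₂) = 0.02431.
Reduction = 0.05121 − 0.02431 = 0.027.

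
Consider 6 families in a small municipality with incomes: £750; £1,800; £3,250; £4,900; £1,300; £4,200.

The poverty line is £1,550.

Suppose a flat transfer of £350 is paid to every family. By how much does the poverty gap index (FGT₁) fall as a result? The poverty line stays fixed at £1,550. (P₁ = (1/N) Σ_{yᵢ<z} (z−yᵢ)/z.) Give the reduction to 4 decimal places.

0.0645

Before: below the line — £750, £1,300; poverty gap index (FGT₁) = 0.112903.
After the £350 transfer: below the line — £1,100; poverty gap index (FGT₁) = 0.048387.
Reduction = 0.112903 − 0.048387 = 0.0645.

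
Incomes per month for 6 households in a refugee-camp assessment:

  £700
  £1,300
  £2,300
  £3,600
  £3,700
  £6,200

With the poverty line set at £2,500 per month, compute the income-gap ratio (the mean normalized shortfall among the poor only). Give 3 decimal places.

Below z: £700, £1,300, £2,300 (q = 3 of N = 6).
Relative gaps: 0.7200, 0.4800, 0.0800; sum = 1.280000.
The income-gap ratio divides by q (the poor only): 1.280000 / 3 = 0.427.

0.427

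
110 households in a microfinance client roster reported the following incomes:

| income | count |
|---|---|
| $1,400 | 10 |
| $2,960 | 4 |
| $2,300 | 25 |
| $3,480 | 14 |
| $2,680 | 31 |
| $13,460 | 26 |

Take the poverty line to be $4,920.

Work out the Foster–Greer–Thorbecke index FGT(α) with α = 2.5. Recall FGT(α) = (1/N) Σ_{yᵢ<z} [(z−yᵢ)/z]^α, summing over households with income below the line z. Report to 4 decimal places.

0.1353

Below z: 10×$1,400, 25×$2,300, 31×$2,680, 4×$2,960, 14×$3,480 (q = 84 of N = 110).
Normalized shortfalls: (4920−1400)/4920 = 0.7154 (×10); (4920−2300)/4920 = 0.5325 (×25); (4920−2680)/4920 = 0.4553 (×31); (4920−2960)/4920 = 0.3984 (×4); (4920−3480)/4920 = 0.2927 (×14).
Raised to α = 2.5: 0.43296 (×10); 0.20694 (×25); 0.13986 (×31); 0.10017 (×4); 0.04634 (×14).
Sum = 14.888298; FGT(2.5) = 14.888298 / 110 = 0.1353.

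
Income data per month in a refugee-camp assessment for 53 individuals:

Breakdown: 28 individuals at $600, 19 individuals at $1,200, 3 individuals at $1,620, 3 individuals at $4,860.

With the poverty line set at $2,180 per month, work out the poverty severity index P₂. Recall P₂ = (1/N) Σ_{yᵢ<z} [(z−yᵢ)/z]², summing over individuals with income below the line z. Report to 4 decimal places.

Below the line: 28×$600, 19×$1,200, 3×$1,620 (q = 50 of N = 53).
Normalized shortfalls: (2180−600)/2180 = 0.7248 (×28); (2180−1200)/2180 = 0.4495 (×19); (2180−1620)/2180 = 0.2569 (×3).
Squared: 0.5253 (×28); 0.2021 (×19); 0.0660 (×3).
Sum = 18.745813; P₂ = 18.745813 / 53 = 0.3537.

0.3537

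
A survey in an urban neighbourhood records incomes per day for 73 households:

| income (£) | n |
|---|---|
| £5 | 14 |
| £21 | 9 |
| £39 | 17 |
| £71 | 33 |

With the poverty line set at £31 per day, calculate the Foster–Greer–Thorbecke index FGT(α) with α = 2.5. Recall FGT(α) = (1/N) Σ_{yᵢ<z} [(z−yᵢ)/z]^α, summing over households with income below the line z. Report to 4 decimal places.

Below the line: 14×£5, 9×£21 (q = 23 of N = 73).
Normalized shortfalls: (31−5)/31 = 0.8387 (×14); (31−21)/31 = 0.3226 (×9).
Raised to α = 2.5: 0.64421 (×14); 0.05910 (×9).
Sum = 9.550885; FGT(2.5) = 9.550885 / 73 = 0.1308.

0.1308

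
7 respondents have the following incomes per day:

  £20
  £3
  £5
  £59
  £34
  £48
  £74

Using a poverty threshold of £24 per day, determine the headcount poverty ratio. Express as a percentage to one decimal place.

42.9%

3 of the 7 respondents have income below £24.
H = 3/7 = 42.9%.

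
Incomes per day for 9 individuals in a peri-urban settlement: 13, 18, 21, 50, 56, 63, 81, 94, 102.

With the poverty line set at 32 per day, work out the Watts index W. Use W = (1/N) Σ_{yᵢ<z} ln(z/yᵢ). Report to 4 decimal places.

Below z: 13, 18, 21 (q = 3 of N = 9).
ln(z/y) terms: ln(32/13) = 0.9008; ln(32/18) = 0.5754; ln(32/21) = 0.4212.
W = 1.897364 / 9 = 0.2108.

0.2108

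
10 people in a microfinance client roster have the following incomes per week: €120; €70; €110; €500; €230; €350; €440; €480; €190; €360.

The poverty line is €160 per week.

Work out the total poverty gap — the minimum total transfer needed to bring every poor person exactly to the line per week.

Incomes under z: €70, €110, €120 (q = 3 of N = 10).
Individual gaps: 160−70 = 90; 160−110 = 50; 160−120 = 40.
Aggregate gap = €180.

€180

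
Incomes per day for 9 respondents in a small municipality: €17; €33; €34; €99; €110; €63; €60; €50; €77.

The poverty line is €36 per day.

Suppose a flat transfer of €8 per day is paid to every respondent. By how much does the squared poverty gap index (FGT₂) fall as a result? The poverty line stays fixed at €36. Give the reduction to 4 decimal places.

0.0217

Before: below the line — €17, €33, €34; squared poverty gap index (FGT₂) = 0.032064.
After the €8 transfer: below the line — €25; squared poverty gap index (FGT₂) = 0.010374.
Reduction = 0.032064 − 0.010374 = 0.0217.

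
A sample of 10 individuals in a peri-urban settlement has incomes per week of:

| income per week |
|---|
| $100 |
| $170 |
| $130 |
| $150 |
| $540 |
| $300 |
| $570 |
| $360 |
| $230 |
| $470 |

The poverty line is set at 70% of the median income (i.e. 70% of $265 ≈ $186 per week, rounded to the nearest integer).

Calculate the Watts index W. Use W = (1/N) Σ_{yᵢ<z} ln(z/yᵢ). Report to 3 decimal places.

0.128

Below z: $100, $130, $150, $170 (q = 4 of N = 10).
Log shortfalls: ln(186/100) = 0.6206; ln(186/130) = 0.3582; ln(186/150) = 0.2151; ln(186/170) = 0.0899.
W = 1.283848 / 10 = 0.128.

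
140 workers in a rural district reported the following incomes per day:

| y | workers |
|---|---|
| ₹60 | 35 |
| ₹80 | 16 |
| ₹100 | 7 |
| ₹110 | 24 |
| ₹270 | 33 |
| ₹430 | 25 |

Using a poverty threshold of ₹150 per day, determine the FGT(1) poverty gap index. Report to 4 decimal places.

0.2657

Incomes under z: 35×₹60, 16×₹80, 7×₹100, 24×₹110 (q = 82 of N = 140).
Gap ratios (z−y)/z: (150−60)/150 = 0.6000 (×35); (150−80)/150 = 0.4667 (×16); (150−100)/150 = 0.3333 (×7); (150−110)/150 = 0.2667 (×24).
Σ = 37.200000. Dividing by the full population N = 140 gives P₁ = 0.2657.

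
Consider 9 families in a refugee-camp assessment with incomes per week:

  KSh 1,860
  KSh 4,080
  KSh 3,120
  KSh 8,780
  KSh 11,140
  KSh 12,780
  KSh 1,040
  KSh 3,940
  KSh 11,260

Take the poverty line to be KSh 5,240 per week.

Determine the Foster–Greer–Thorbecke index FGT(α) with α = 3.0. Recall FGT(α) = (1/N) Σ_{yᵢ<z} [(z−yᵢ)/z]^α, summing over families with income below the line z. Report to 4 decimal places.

0.0973

Poor units: KSh 1,040, KSh 1,860, KSh 3,120, KSh 3,940, KSh 4,080 (q = 5 of N = 9).
Normalized shortfalls: (5240−1040)/5240 = 0.8015; (5240−1860)/5240 = 0.6450; (5240−3120)/5240 = 0.4046; (5240−3940)/5240 = 0.2481; (5240−4080)/5240 = 0.2214.
Raised to α = 3.0: 0.51494; 0.26838; 0.06622; 0.01527; 0.01085.
Sum = 0.875663; FGT(3.0) = 0.875663 / 9 = 0.0973.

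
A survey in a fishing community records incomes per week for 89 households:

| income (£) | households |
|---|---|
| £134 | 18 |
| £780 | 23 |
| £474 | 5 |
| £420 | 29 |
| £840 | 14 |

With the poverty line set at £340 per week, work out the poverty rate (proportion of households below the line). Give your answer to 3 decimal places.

18 of the 89 households have income below £340.
H = 18/89 = 0.202.

0.202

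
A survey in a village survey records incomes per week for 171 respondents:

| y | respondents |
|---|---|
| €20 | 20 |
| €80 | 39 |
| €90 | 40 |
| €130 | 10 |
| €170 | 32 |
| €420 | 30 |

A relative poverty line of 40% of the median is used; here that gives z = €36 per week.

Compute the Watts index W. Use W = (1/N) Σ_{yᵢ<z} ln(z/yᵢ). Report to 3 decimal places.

0.069

Incomes under z: 20×€20 (q = 20 of N = 171).
Log shortfalls: ln(36/20) = 0.5878 (×20).
W = 11.755733 / 171 = 0.069.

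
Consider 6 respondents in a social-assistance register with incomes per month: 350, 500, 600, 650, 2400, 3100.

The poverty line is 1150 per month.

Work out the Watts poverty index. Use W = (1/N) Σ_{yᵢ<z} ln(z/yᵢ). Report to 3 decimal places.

0.541

Below z: 350, 500, 600, 650 (q = 4 of N = 6).
Log gaps: ln(1150/350) = 1.1896; ln(1150/500) = 0.8329; ln(1150/600) = 0.6506; ln(1150/650) = 0.5705.
W = 3.243626 / 6 = 0.541.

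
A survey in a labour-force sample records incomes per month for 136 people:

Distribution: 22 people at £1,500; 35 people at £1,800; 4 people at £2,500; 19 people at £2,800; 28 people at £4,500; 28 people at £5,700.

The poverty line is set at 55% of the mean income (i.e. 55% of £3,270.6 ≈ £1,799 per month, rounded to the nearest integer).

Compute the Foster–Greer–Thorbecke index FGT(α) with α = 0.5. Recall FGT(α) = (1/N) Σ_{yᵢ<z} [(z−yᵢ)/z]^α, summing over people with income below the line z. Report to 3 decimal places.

Poor units: 22×£1,500 (q = 22 of N = 136).
Relative gaps: (1799−1500)/1799 = 0.1662 (×22).
Raised to α = 0.5: 0.40768 (×22).
Sum = 8.968973; FGT(0.5) = 8.968973 / 136 = 0.066.

0.066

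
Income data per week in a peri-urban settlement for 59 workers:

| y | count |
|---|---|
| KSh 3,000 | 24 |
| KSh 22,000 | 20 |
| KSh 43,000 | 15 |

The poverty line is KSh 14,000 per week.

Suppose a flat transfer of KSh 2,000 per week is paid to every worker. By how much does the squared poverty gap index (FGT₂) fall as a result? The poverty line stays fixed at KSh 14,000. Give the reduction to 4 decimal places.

Before: below the line — 24×KSh 3,000; squared poverty gap index (FGT₂) = 0.251124.
After the KSh 2,000 transfer: below the line — 24×KSh 5,000; squared poverty gap index (FGT₂) = 0.168108.
Reduction = 0.251124 − 0.168108 = 0.0830.

0.0830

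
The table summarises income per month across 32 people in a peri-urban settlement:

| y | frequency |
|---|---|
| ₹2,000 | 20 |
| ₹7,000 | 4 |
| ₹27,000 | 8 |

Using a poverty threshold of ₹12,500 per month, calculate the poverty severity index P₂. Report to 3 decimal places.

Below z: 20×₹2,000, 4×₹7,000 (q = 24 of N = 32).
Shortfall ratios: (12500−2000)/12500 = 0.8400 (×20); (12500−7000)/12500 = 0.4400 (×4).
Squared: 0.7056 (×20); 0.1936 (×4).
Sum = 14.886400; P₂ = 14.886400 / 32 = 0.465.

0.465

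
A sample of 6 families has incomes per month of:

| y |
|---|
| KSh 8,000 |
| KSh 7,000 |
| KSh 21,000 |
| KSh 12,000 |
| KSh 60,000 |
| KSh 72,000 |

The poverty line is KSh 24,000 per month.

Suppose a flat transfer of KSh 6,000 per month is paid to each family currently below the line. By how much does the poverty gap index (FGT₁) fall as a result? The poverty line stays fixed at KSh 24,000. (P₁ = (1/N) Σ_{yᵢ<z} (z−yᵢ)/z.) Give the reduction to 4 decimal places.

0.1458

Before: below the line — KSh 7,000, KSh 8,000, KSh 12,000, KSh 21,000; poverty gap index (FGT₁) = 0.333333.
After the KSh 6,000 transfer: below the line — KSh 13,000, KSh 14,000, KSh 18,000; poverty gap index (FGT₁) = 0.187500.
Reduction = 0.333333 − 0.187500 = 0.1458.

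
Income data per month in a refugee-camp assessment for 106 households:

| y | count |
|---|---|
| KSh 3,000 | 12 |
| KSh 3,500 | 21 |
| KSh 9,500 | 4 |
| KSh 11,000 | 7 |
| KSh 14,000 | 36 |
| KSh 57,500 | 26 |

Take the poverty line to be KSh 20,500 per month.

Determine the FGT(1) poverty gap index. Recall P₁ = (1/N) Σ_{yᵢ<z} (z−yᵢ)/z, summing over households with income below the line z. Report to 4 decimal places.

0.4195

Below the line: 12×KSh 3,000, 21×KSh 3,500, 4×KSh 9,500, 7×KSh 11,000, 36×KSh 14,000 (q = 80 of N = 106).
Gap ratios (z−y)/z: (20500−3000)/20500 = 0.8537 (×12); (20500−3500)/20500 = 0.8293 (×21); (20500−9500)/20500 = 0.5366 (×4); (20500−11000)/20500 = 0.4634 (×7); (20500−14000)/20500 = 0.3171 (×36).
Sum of shortfalls = 44.463415; P₁ averages over all N: 44.463415 / 106 = 0.4195.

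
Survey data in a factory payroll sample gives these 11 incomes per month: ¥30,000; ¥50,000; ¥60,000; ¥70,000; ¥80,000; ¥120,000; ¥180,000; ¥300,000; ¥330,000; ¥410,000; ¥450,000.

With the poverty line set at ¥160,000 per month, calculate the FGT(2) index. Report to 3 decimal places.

Below z: ¥30,000, ¥50,000, ¥60,000, ¥70,000, ¥80,000, ¥120,000 (q = 6 of N = 11).
Shortfall ratios: (160000−30000)/160000 = 0.8125; (160000−50000)/160000 = 0.6875; (160000−60000)/160000 = 0.6250; (160000−70000)/160000 = 0.5625; (160000−80000)/160000 = 0.5000; (160000−120000)/160000 = 0.2500.
Squared: 0.6602; 0.4727; 0.3906; 0.3164; 0.2500; 0.0625.
Sum = 2.152344; P₂ = 2.152344 / 11 = 0.196.

0.196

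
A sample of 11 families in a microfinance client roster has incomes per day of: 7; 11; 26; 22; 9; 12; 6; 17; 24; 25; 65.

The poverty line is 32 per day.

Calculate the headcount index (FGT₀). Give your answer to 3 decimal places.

0.909

10 of the 11 families have income below 32.
H = 10/11 = 0.909.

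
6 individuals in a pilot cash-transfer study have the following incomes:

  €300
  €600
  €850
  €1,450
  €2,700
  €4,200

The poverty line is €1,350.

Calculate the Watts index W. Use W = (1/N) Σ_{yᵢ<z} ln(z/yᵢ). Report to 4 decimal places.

Below the line: €300, €600, €850 (q = 3 of N = 6).
Log gaps: ln(1350/300) = 1.5041; ln(1350/600) = 0.8109; ln(1350/850) = 0.4626.
W = 2.777631 / 6 = 0.4629.

0.4629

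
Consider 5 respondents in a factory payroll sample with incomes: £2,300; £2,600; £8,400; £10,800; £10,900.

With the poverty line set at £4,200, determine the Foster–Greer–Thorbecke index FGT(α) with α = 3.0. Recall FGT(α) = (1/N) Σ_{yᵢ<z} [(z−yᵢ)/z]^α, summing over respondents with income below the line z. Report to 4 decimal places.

0.0296

Poor units: £2,300, £2,600 (q = 2 of N = 5).
Normalized shortfalls: (4200−2300)/4200 = 0.4524; (4200−2600)/4200 = 0.3810.
Raised to α = 3.0: 0.09258; 0.05529.
Sum = 0.147865; FGT(3.0) = 0.147865 / 5 = 0.0296.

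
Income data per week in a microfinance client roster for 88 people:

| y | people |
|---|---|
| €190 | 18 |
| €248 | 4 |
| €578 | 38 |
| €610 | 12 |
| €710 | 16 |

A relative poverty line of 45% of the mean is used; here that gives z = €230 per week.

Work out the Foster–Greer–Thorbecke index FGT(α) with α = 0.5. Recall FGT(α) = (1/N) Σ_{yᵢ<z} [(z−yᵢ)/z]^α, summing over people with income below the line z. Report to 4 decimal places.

Below the line: 18×€190 (q = 18 of N = 88).
Relative gaps: (230−190)/230 = 0.1739 (×18).
Raised to α = 0.5: 0.41703 (×18).
Sum = 7.506519; FGT(0.5) = 7.506519 / 88 = 0.0853.

0.0853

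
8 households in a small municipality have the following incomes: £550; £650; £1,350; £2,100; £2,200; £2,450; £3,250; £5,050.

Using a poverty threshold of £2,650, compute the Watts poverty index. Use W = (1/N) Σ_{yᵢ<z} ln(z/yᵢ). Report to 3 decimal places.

0.519

Incomes under z: £550, £650, £1,350, £2,100, £2,200, £2,450 (q = 6 of N = 8).
ln(z/y) terms: ln(2650/550) = 1.5724; ln(2650/650) = 1.4053; ln(2650/1350) = 0.6745; ln(2650/2100) = 0.2326; ln(2650/2200) = 0.1861; ln(2650/2450) = 0.0785.
W = 4.149390 / 8 = 0.519.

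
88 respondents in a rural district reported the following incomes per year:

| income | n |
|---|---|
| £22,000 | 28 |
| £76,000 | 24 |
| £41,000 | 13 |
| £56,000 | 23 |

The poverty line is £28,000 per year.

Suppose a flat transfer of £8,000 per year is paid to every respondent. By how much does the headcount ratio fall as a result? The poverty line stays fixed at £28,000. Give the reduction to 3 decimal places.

0.318

Before: below the line — 28×£22,000; headcount ratio = 0.31818.
After the £8,000 transfer: below the line — none; headcount ratio = 0.00000.
Reduction = 0.31818 − 0.00000 = 0.318.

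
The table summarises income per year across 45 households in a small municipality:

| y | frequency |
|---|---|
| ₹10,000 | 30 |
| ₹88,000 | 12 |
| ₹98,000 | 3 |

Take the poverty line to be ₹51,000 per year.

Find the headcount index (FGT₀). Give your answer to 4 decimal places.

30 of the 45 households have income below ₹51,000.
H = 30/45 = 0.6667.

0.6667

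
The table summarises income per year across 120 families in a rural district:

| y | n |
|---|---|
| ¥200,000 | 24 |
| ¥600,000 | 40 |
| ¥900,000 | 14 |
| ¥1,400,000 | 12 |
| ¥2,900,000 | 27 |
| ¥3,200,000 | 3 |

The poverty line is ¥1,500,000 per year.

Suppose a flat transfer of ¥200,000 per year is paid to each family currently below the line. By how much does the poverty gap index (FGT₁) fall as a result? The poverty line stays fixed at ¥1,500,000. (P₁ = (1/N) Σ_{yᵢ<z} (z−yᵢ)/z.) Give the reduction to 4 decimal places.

0.0933

Before: below the line — 24×¥200,000, 40×¥600,000, 14×¥900,000, 12×¥1,400,000; poverty gap index (FGT₁) = 0.426667.
After the ¥200,000 transfer: below the line — 24×¥400,000, 40×¥800,000, 14×¥1,100,000; poverty gap index (FGT₁) = 0.333333.
Reduction = 0.426667 − 0.333333 = 0.0933.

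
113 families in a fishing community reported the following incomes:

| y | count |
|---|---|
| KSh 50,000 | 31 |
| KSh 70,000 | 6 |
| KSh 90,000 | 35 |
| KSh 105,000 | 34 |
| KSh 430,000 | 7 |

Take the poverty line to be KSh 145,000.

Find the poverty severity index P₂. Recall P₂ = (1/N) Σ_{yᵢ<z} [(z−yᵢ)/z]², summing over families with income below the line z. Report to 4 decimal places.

Below the line: 31×KSh 50,000, 6×KSh 70,000, 35×KSh 90,000, 34×KSh 105,000 (q = 106 of N = 113).
Gap ratios (z−y)/z: (145000−50000)/145000 = 0.6552 (×31); (145000−70000)/145000 = 0.5172 (×6); (145000−90000)/145000 = 0.3793 (×35); (145000−105000)/145000 = 0.2759 (×34).
Squared: 0.4293 (×31); 0.2675 (×6); 0.1439 (×35); 0.0761 (×34).
Sum = 22.535077; P₂ = 22.535077 / 113 = 0.1994.

0.1994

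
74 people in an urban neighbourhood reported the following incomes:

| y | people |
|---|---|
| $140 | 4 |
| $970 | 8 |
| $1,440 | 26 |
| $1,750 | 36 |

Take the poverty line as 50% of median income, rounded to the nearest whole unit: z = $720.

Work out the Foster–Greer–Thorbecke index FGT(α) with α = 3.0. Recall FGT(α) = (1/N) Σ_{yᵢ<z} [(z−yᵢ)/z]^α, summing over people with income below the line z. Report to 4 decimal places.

0.0283

Incomes under z: 4×$140 (q = 4 of N = 74).
Shortfall ratios: (720−140)/720 = 0.8056 (×4).
Raised to α = 3.0: 0.52274 (×4).
Sum = 2.090964; FGT(3.0) = 2.090964 / 74 = 0.0283.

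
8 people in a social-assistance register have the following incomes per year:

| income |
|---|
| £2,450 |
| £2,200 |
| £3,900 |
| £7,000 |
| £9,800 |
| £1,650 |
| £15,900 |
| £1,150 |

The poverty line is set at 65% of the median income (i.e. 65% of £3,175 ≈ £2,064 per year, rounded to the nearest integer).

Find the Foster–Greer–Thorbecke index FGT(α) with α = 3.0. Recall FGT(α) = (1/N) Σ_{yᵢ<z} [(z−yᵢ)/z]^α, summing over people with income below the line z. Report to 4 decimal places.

0.0119

Poor units: £1,150, £1,650 (q = 2 of N = 8).
Gap ratios (z−y)/z: (2064−1150)/2064 = 0.4428; (2064−1650)/2064 = 0.2006.
Raised to α = 3.0: 0.08684; 0.00807.
Sum = 0.094908; FGT(3.0) = 0.094908 / 8 = 0.0119.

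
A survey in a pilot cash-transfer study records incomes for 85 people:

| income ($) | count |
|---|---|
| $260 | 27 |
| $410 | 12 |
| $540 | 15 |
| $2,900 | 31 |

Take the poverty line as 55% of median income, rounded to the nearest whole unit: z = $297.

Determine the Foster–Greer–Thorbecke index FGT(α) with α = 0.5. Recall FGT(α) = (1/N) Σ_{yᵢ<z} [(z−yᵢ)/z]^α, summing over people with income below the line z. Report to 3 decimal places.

0.112

Poor units: 27×$260 (q = 27 of N = 85).
Relative gaps: (297−260)/297 = 0.1246 (×27).
Raised to α = 0.5: 0.35296 (×27).
Sum = 9.529857; FGT(0.5) = 9.529857 / 85 = 0.112.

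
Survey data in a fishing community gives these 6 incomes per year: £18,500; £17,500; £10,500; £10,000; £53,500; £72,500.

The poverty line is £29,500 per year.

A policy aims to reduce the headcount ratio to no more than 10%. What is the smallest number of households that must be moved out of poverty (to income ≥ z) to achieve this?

4

4 of the 6 households are poor, so H = 4/6 = 0.667.
A headcount ratio of at most 10% allows at most ⌊0.10 × 6⌋ = 0 poor households.
So at least 4 − 0 = 4 must be lifted.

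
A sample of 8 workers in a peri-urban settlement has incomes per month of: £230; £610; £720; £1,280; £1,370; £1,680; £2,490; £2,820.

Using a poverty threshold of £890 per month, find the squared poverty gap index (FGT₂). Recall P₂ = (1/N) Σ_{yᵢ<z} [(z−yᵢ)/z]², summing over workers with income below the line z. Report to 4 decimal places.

Below the line: £230, £610, £720 (q = 3 of N = 8).
Gap ratios (z−y)/z: (890−230)/890 = 0.7416; (890−610)/890 = 0.3146; (890−720)/890 = 0.1910.
Squared: 0.5499; 0.0990; 0.0365.
Sum = 0.685393; P₂ = 0.685393 / 8 = 0.0857.

0.0857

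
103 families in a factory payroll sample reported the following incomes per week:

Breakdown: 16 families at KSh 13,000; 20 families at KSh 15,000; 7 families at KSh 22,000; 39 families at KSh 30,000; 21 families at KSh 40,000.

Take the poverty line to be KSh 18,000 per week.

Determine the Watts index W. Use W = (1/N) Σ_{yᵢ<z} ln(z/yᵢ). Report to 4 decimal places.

Below the line: 16×KSh 13,000, 20×KSh 15,000 (q = 36 of N = 103).
ln(z/y) terms: ln(18000/13000) = 0.3254 (×16); ln(18000/15000) = 0.1823 (×20).
W = 8.853190 / 103 = 0.0860.

0.0860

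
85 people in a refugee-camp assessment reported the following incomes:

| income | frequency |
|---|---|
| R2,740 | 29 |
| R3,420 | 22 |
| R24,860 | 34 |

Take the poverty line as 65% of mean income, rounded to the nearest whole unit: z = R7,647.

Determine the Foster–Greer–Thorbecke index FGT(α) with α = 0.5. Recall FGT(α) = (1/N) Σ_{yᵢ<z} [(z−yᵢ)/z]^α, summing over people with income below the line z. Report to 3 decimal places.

Below z: 29×R2,740, 22×R3,420 (q = 51 of N = 85).
Relative gaps: (7647−2740)/7647 = 0.6417 (×29); (7647−3420)/7647 = 0.5528 (×22).
Raised to α = 0.5: 0.80106 (×29); 0.74348 (×22).
Sum = 39.587211; FGT(0.5) = 39.587211 / 85 = 0.466.

0.466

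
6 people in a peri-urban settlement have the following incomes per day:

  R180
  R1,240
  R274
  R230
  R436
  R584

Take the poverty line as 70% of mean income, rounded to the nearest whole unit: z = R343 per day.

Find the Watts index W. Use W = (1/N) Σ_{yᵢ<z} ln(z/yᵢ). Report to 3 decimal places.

0.212

Poor units: R180, R230, R274 (q = 3 of N = 6).
ln(z/y) terms: ln(343/180) = 0.6448; ln(343/230) = 0.3997; ln(343/274) = 0.2246.
W = 1.269027 / 6 = 0.212.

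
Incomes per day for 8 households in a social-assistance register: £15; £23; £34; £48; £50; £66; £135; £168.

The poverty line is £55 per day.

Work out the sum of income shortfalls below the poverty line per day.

£105

Incomes under z: £15, £23, £34, £48, £50 (q = 5 of N = 8).
Individual gaps: 55−15 = 40; 55−23 = 32; 55−34 = 21; 55−48 = 7; 55−50 = 5.
Aggregate gap = £105.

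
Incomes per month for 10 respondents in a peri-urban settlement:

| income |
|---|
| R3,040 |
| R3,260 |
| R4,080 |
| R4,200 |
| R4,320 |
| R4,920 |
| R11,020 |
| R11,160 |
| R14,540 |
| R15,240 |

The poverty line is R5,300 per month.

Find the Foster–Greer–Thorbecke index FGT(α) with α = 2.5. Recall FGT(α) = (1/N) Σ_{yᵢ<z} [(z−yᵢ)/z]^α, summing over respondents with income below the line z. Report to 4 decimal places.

Incomes under z: R3,040, R3,260, R4,080, R4,200, R4,320, R4,920 (q = 6 of N = 10).
Normalized shortfalls: (5300−3040)/5300 = 0.4264; (5300−3260)/5300 = 0.3849; (5300−4080)/5300 = 0.2302; (5300−4200)/5300 = 0.2075; (5300−4320)/5300 = 0.1849; (5300−4920)/5300 = 0.0717.
Raised to α = 2.5: 0.11874; 0.09191; 0.02542; 0.01962; 0.01470; 0.00138.
Sum = 0.271775; FGT(2.5) = 0.271775 / 10 = 0.0272.

0.0272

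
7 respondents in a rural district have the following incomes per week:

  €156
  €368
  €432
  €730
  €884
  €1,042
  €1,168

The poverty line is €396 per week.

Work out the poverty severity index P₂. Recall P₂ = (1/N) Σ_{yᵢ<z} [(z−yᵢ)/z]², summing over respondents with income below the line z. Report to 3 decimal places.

Below z: €156, €368 (q = 2 of N = 7).
Gap ratios (z−y)/z: (396−156)/396 = 0.6061; (396−368)/396 = 0.0707.
Squared: 0.3673; 0.0050.
Sum = 0.372309; P₂ = 0.372309 / 7 = 0.053.

0.053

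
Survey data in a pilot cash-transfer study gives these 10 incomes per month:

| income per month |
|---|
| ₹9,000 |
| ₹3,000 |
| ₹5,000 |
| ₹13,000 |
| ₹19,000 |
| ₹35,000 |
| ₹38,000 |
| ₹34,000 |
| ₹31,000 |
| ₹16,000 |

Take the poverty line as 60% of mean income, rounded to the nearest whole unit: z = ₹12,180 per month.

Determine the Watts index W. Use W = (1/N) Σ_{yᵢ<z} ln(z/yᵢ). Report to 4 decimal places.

Below z: ₹3,000, ₹5,000, ₹9,000 (q = 3 of N = 10).
Log shortfalls: ln(12180/3000) = 1.4012; ln(12180/5000) = 0.8904; ln(12180/9000) = 0.3026.
W = 2.594111 / 10 = 0.2594.

0.2594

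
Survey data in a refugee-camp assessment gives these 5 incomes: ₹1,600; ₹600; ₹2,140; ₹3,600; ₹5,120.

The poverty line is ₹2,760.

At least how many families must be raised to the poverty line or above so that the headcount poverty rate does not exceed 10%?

3 of the 5 families are poor, so H = 3/5 = 0.600.
A headcount ratio of at most 10% allows at most ⌊0.10 × 5⌋ = 0 poor families.
So at least 3 − 0 = 3 must be lifted.

3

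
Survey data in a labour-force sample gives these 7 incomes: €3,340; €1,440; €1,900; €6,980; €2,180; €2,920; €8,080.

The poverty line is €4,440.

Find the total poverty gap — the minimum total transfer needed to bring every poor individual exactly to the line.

Incomes under z: €1,440, €1,900, €2,180, €2,920, €3,340 (q = 5 of N = 7).
Individual gaps: 4440−1440 = 3000; 4440−1900 = 2540; 4440−2180 = 2260; 4440−2920 = 1520; 4440−3340 = 1100.
Aggregate gap = €10,420.

€10,420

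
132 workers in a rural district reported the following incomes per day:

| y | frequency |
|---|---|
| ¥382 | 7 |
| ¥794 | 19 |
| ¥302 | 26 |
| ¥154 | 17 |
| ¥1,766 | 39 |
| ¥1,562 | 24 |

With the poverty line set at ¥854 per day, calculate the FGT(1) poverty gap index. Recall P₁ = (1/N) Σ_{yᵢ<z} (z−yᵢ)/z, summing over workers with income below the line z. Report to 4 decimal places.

Below the line: 17×¥154, 26×¥302, 7×¥382, 19×¥794 (q = 69 of N = 132).
Normalized shortfalls: (854−154)/854 = 0.8197 (×17); (854−302)/854 = 0.6464 (×26); (854−382)/854 = 0.5527 (×7); (854−794)/854 = 0.0703 (×19).
Σ = 35.943794. Dividing by the full population N = 132 gives P₁ = 0.2723.

0.2723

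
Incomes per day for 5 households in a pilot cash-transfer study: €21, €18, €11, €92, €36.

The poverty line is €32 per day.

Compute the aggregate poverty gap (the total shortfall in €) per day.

Below z: €11, €18, €21 (q = 3 of N = 5).
Individual gaps: 32−11 = 21; 32−18 = 14; 32−21 = 11.
Aggregate gap = €46.

€46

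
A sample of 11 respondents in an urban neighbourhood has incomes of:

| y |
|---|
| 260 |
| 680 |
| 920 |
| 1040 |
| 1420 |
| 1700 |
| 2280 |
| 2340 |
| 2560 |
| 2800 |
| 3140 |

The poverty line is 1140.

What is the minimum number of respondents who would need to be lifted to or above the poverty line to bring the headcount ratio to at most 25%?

Currently q = 4 of N = 11 are below the line (H = 0.364).
A headcount ratio of at most 25% allows at most ⌊0.25 × 11⌋ = 2 poor respondents.
So at least 4 − 2 = 2 must be lifted.

2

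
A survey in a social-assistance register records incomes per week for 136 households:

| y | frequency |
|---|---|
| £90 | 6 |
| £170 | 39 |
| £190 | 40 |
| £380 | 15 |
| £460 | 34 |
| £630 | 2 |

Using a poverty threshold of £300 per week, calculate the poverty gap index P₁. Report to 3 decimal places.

Poor units: 6×£90, 39×£170, 40×£190 (q = 85 of N = 136).
Gap ratios (z−y)/z: (300−90)/300 = 0.7000 (×6); (300−170)/300 = 0.4333 (×39); (300−190)/300 = 0.3667 (×40).
Σ = 35.766667. Dividing by the full population N = 136 gives P₁ = 0.263.

0.263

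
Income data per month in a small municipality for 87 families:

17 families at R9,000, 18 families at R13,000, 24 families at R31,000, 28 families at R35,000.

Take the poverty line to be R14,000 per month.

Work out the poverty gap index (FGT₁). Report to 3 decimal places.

Below the line: 17×R9,000, 18×R13,000 (q = 35 of N = 87).
Gap ratios (z−y)/z: (14000−9000)/14000 = 0.3571 (×17); (14000−13000)/14000 = 0.0714 (×18).
Σ = 7.357143. Dividing by the full population N = 87 gives P₁ = 0.085.

0.085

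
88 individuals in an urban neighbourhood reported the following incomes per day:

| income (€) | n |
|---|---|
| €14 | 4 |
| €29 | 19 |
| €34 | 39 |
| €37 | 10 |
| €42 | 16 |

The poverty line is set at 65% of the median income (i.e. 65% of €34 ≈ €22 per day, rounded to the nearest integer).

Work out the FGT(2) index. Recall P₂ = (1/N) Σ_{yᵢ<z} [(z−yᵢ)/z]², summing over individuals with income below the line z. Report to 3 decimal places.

0.006

Incomes under z: 4×€14 (q = 4 of N = 88).
Normalized shortfalls: (22−14)/22 = 0.3636 (×4).
Squared: 0.1322 (×4).
Sum = 0.528926; P₂ = 0.528926 / 88 = 0.006.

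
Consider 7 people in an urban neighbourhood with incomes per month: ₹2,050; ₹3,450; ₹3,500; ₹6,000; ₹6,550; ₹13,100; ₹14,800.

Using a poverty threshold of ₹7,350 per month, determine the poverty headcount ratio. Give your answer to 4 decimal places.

0.7143

5 of the 7 people have income below ₹7,350.
H = 5/7 = 0.7143.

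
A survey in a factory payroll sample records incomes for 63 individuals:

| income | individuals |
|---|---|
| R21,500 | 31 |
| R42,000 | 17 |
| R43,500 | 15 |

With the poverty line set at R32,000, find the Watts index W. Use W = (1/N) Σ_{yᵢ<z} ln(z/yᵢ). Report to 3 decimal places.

Poor units: 31×R21,500 (q = 31 of N = 63).
Log gaps: ln(32000/21500) = 0.3977 (×31).
W = 12.328172 / 63 = 0.196.

0.196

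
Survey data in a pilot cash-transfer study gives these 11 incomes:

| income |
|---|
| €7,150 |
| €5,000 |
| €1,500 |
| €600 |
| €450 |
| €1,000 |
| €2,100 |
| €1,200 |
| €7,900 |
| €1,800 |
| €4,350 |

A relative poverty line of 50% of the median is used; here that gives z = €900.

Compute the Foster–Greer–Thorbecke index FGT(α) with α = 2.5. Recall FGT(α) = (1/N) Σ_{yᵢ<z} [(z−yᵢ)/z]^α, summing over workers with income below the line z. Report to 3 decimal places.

0.022

Below the line: €450, €600 (q = 2 of N = 11).
Gap ratios (z−y)/z: (900−450)/900 = 0.5000; (900−600)/900 = 0.3333.
Raised to α = 2.5: 0.17678; 0.06415.
Sum = 0.240927; FGT(2.5) = 0.240927 / 11 = 0.022.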